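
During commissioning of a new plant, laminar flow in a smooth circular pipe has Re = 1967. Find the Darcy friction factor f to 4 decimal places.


f = 64 / Re
f = 64 / 1967
f = 0.0325


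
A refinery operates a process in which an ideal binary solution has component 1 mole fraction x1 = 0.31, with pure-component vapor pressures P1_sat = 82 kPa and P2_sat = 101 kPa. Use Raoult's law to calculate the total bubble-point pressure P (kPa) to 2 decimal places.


P = x1*P1_sat + x2*P2_sat
x2 = 1 - x1 = 1 - 0.31 = 0.69
P = 0.31*82 + 0.69*101
P = 25.42 + 69.69
P = 95.11 kPa


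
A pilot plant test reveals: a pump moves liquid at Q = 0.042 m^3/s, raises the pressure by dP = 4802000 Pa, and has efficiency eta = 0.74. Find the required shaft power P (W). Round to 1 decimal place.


P = Q * dP / eta
P = 0.042 * 4802000 / 0.74
P = 201684.0 / 0.74
P = 272545.9 W


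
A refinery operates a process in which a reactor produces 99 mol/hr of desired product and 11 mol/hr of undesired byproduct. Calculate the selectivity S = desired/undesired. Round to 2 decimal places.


S = desired product rate / undesired product rate
S = 99 / 11
S = 9.00


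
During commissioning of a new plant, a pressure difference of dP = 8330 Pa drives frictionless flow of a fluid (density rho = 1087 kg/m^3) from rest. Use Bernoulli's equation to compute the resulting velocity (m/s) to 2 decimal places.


v = sqrt(2*dP/rho)
v = sqrt(2*8330/1087)
v = sqrt(15.326587)
v = 3.91 m/s


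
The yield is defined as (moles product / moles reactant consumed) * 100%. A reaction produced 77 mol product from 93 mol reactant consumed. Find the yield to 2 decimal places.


Yield = (moles product / moles consumed) * 100%
Yield = (77 / 93) * 100
Yield = 0.828 * 100
Yield = 82.80%


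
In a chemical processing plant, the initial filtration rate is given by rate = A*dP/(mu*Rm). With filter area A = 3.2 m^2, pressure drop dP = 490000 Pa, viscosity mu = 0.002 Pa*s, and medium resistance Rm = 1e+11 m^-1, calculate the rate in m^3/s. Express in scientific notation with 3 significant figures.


rate = A * dP / (mu * Rm)
rate = 3.2 * 490000 / (0.002 * 1e+11)
rate = 1568000.0 / 2.000e+08
rate = 7.84e-03 m^3/s


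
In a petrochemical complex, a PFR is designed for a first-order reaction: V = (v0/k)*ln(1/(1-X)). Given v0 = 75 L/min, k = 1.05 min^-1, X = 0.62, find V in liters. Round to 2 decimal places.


V = (v0/k) * ln(1/(1-X))
V = (75/1.05) * ln(1/(1-0.62))
V = 71.428571 * ln(2.631579)
V = 71.428571 * 0.967584
V = 69.11 L


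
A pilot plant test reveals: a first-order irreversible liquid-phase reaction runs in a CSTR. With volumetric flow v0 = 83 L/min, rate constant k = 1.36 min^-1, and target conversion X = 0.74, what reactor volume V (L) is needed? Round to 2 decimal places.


V = v0 * X / (k * (1 - X))
V = 83 * 0.74 / (1.36 * (1 - 0.74))
V = 61.42 / (1.36 * 0.26)
V = 61.42 / 0.3536
V = 173.70 L


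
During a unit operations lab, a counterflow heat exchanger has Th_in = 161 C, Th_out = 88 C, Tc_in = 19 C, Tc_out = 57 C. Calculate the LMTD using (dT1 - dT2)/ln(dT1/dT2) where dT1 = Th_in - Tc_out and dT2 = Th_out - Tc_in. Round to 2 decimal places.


dT1 = Th_in - Tc_out = 161 - 57 = 104
dT2 = Th_out - Tc_in = 88 - 19 = 69
LMTD = (dT1 - dT2) / ln(dT1/dT2)
LMTD = (104 - 69) / ln(104/69)
LMTD = 85.31 K


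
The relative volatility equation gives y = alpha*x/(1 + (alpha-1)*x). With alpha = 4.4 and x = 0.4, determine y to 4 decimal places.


y = alpha*x / (1 + (alpha-1)*x)
y = 4.4*0.4 / (1 + (4.4-1)*0.4)
y = 1.76 / (1 + 1.36)
y = 1.76 / 2.36
y = 0.7458


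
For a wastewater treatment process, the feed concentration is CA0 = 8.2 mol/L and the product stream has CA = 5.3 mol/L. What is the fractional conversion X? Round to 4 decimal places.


X = (CA0 - CA) / CA0
X = (8.2 - 5.3) / 8.2
X = 2.9 / 8.2
X = 0.3537


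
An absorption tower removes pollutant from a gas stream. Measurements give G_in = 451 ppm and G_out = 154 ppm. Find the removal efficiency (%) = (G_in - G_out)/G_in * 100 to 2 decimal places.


Efficiency = (G_in - G_out) / G_in * 100%
Efficiency = (451 - 154) / 451 * 100
Efficiency = 297 / 451 * 100
Efficiency = 65.85%


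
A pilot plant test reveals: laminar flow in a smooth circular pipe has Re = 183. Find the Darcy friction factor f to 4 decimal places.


f = 64 / Re
f = 64 / 183
f = 0.3497


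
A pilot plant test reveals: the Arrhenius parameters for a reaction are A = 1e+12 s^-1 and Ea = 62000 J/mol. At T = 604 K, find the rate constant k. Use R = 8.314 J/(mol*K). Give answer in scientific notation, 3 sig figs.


k = A * exp(-Ea/(R*T))
k = 1e+12 * exp(-62000 / (8.314 * 604))
k = 1e+12 * exp(-12.346525)
k = 4.34e+06


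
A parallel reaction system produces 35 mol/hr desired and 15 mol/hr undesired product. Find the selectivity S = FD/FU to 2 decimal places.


S = desired product rate / undesired product rate
S = 35 / 15
S = 2.33


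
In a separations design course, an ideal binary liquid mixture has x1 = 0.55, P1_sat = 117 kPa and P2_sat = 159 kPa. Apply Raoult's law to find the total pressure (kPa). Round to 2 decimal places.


P = x1*P1_sat + x2*P2_sat
x2 = 1 - x1 = 1 - 0.55 = 0.45
P = 0.55*117 + 0.45*159
P = 64.35 + 71.55
P = 135.90 kPa


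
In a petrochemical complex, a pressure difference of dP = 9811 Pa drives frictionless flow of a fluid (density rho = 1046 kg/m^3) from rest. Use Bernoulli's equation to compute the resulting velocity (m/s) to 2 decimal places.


v = sqrt(2*dP/rho)
v = sqrt(2*9811/1046)
v = sqrt(18.759082)
v = 4.33 m/s


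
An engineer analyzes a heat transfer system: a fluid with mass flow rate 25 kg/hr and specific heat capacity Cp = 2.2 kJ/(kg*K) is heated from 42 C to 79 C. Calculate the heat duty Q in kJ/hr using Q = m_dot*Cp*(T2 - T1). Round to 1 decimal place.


Q = m_dot * Cp * (T2 - T1)
Q = 25 * 2.2 * (79 - 42)
Q = 25 * 2.2 * 37
Q = 2035.0 kJ/hr


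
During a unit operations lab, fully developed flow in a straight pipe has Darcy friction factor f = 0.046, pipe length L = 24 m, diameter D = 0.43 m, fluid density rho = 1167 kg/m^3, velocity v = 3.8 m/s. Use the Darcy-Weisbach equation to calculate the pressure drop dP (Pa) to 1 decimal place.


dP = f * (L/D) * (rho*v^2/2)
dP = 0.046 * (24/0.43) * (1167*3.8^2/2)
L/D = 55.81395349
rho*v^2/2 = 1167*14.44/2 = 8425.74
dP = 0.046 * 55.81395349 * 8425.74
dP = 21632.6 Pa


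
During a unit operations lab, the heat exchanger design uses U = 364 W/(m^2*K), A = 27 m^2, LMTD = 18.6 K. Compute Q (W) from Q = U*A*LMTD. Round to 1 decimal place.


Q = U * A * LMTD
Q = 364 * 27 * 18.6
Q = 182800.8 W


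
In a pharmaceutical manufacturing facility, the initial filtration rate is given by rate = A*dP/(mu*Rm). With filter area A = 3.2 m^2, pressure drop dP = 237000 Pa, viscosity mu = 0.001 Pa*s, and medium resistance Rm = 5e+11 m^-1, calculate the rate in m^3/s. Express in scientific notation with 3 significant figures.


rate = A * dP / (mu * Rm)
rate = 3.2 * 237000 / (0.001 * 5e+11)
rate = 758400.0 / 5.000e+08
rate = 1.52e-03 m^3/s


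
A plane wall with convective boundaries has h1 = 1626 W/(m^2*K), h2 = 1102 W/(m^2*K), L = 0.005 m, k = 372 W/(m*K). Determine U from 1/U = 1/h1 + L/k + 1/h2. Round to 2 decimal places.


1/U = 1/h1 + L/k + 1/h2
1/U = 1/1626 + 0.005/372 + 1/1102
1/U = 0.0006150062 + 1.34409e-05 + 0.000907441
1/U = 0.0015358881
U = 651.09 W/(m^2*K)


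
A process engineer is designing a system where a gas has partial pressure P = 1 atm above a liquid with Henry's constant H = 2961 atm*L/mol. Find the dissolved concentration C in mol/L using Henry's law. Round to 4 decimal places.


C = P / H
C = 1 / 2961
C = 0.0003 mol/L


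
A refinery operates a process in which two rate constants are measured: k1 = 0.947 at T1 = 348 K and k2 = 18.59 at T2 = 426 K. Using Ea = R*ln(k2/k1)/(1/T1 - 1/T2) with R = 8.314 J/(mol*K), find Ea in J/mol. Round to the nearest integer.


Ea = R * ln(k2/k1) / (1/T1 - 1/T2)
ln(k2/k1) = ln(18.59/0.947) = 2.97708
1/T1 - 1/T2 = 1/348 - 1/426 = 0.000526145378
Ea = 8.314 * 2.97708 / 0.000526145378
Ea = 47043 J/mol


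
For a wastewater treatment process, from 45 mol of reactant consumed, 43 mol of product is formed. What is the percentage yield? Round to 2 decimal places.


Yield = (moles product / moles consumed) * 100%
Yield = (43 / 45) * 100
Yield = 0.9556 * 100
Yield = 95.56%


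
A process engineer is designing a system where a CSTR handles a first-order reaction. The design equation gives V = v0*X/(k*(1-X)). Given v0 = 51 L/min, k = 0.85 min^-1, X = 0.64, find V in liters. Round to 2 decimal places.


V = v0 * X / (k * (1 - X))
V = 51 * 0.64 / (0.85 * (1 - 0.64))
V = 32.64 / (0.85 * 0.36)
V = 32.64 / 0.306
V = 106.67 L


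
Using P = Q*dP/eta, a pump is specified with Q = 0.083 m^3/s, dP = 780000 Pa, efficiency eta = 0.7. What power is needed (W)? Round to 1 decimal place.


P = Q * dP / eta
P = 0.083 * 780000 / 0.7
P = 64740.0 / 0.7
P = 92485.7 W


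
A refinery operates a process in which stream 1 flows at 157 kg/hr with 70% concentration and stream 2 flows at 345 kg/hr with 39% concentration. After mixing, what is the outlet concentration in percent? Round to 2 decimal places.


Mass balance on solute: F1*x1 + F2*x2 = F3*x3
F3 = F1 + F2 = 157 + 345 = 502 kg/hr
x3 = (F1*x1 + F2*x2)/F3
x3 = (157*0.7 + 345*0.39) / 502
x3 = 48.70%


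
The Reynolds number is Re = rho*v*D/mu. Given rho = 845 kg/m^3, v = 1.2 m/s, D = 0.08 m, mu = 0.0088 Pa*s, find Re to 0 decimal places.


Re = rho * v * D / mu
Re = 845 * 1.2 * 0.08 / 0.0088
Re = 81.12 / 0.0088
Re = 9218


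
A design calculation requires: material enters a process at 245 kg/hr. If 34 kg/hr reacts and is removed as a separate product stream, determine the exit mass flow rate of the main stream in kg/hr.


Steady-state mass balance on the main outlet: F_out = F_in - F_removed
F_out = 245 - 34
F_out = 211 kg/hr


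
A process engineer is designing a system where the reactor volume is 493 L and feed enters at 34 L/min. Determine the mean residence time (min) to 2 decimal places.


tau = V / v0
tau = 493 / 34
tau = 14.50 min


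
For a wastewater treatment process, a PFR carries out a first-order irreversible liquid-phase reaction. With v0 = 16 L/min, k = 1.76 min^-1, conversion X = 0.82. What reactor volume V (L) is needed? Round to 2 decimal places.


V = (v0/k) * ln(1/(1-X))
V = (16/1.76) * ln(1/(1-0.82))
V = 9.090909 * ln(5.555556)
V = 9.090909 * 1.714799
V = 15.59 L


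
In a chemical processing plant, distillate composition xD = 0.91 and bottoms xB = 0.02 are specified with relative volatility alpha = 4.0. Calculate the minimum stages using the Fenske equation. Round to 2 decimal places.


N_min = ln((xD*(1-xB))/(xB*(1-xD))) / ln(alpha)
Numerator inside ln: 0.8918 / 0.0018 = 495.444444
ln(495.444444) = 6.205455
ln(alpha) = ln(4.0) = 1.386294
N_min = 6.205455 / 1.386294 = 4.48


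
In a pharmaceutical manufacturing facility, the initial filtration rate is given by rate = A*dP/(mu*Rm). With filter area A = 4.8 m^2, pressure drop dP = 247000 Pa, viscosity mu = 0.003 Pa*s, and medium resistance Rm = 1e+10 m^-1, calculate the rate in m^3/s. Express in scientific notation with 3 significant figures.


rate = A * dP / (mu * Rm)
rate = 4.8 * 247000 / (0.003 * 1e+10)
rate = 1185600.0 / 3.000e+07
rate = 3.95e-02 m^3/s


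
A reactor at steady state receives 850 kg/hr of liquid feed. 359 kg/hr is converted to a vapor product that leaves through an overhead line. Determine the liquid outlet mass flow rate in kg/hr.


Steady-state mass balance on the main outlet: F_out = F_in - F_removed
F_out = 850 - 359
F_out = 491 kg/hr


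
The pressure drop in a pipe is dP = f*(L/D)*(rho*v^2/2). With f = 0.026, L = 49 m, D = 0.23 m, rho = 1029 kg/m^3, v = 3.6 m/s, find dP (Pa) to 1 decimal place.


dP = f * (L/D) * (rho*v^2/2)
dP = 0.026 * (49/0.23) * (1029*3.6^2/2)
L/D = 213.04347826
rho*v^2/2 = 1029*12.96/2 = 6667.92
dP = 0.026 * 213.04347826 * 6667.92
dP = 36934.5 Pa


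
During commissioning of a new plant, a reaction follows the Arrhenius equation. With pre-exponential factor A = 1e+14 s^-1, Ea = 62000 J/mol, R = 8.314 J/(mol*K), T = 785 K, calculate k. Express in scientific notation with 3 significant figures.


k = A * exp(-Ea/(R*T))
k = 1e+14 * exp(-62000 / (8.314 * 785))
k = 1e+14 * exp(-9.499746)
k = 7.49e+09


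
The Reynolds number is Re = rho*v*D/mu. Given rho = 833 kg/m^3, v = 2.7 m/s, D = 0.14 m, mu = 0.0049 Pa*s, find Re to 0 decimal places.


Re = rho * v * D / mu
Re = 833 * 2.7 * 0.14 / 0.0049
Re = 314.874 / 0.0049
Re = 64260


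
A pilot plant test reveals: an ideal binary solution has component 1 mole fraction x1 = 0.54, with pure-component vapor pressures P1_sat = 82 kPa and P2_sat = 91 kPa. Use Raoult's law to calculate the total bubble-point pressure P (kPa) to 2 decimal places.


P = x1*P1_sat + x2*P2_sat
x2 = 1 - x1 = 1 - 0.54 = 0.46
P = 0.54*82 + 0.46*91
P = 44.28 + 41.86
P = 86.14 kPa


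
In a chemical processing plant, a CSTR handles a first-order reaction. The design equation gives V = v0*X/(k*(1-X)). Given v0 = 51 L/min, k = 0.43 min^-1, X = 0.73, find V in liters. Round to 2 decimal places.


V = v0 * X / (k * (1 - X))
V = 51 * 0.73 / (0.43 * (1 - 0.73))
V = 37.23 / (0.43 * 0.27)
V = 37.23 / 0.1161
V = 320.67 L


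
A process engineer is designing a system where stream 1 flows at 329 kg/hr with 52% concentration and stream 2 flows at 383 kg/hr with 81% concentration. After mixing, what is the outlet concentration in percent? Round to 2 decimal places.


Mass balance on solute: F1*x1 + F2*x2 = F3*x3
F3 = F1 + F2 = 329 + 383 = 712 kg/hr
x3 = (F1*x1 + F2*x2)/F3
x3 = (329*0.52 + 383*0.81) / 712
x3 = 67.60%


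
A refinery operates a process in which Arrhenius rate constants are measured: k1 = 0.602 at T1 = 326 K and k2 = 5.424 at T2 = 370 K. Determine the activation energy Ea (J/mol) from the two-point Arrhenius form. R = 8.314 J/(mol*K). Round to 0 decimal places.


Ea = R * ln(k2/k1) / (1/T1 - 1/T2)
ln(k2/k1) = ln(5.424/0.602) = 2.1983314
1/T1 - 1/T2 = 1/326 - 1/370 = 0.00036478196
Ea = 8.314 * 2.1983314 / 0.00036478196
Ea = 50104 J/mol


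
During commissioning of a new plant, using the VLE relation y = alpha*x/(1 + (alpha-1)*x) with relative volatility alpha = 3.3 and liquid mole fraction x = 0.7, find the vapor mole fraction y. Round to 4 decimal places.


y = alpha*x / (1 + (alpha-1)*x)
y = 3.3*0.7 / (1 + (3.3-1)*0.7)
y = 2.31 / (1 + 1.61)
y = 2.31 / 2.61
y = 0.8851


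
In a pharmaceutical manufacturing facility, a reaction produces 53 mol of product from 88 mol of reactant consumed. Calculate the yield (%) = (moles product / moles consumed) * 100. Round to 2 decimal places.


Yield = (moles product / moles consumed) * 100%
Yield = (53 / 88) * 100
Yield = 0.6023 * 100
Yield = 60.23%


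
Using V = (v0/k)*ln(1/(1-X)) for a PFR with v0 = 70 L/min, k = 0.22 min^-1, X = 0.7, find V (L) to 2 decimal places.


V = (v0/k) * ln(1/(1-X))
V = (70/0.22) * ln(1/(1-0.7))
V = 318.181818 * ln(3.333333)
V = 318.181818 * 1.203973
V = 383.08 L


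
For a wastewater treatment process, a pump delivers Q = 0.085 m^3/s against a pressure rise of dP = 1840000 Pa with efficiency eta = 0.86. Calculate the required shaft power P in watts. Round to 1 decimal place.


P = Q * dP / eta
P = 0.085 * 1840000 / 0.86
P = 156400.0 / 0.86
P = 181860.5 W


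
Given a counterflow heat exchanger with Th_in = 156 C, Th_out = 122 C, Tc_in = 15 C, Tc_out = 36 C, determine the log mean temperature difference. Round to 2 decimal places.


dT1 = Th_in - Tc_out = 156 - 36 = 120
dT2 = Th_out - Tc_in = 122 - 15 = 107
LMTD = (dT1 - dT2) / ln(dT1/dT2)
LMTD = (120 - 107) / ln(120/107)
LMTD = 113.38 K


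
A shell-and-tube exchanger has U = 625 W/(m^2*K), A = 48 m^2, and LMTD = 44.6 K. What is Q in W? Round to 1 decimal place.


Q = U * A * LMTD
Q = 625 * 48 * 44.6
Q = 1338000.0 W


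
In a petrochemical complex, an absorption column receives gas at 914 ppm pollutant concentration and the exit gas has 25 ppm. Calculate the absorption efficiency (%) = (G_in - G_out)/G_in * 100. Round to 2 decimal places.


Efficiency = (G_in - G_out) / G_in * 100%
Efficiency = (914 - 25) / 914 * 100
Efficiency = 889 / 914 * 100
Efficiency = 97.26%


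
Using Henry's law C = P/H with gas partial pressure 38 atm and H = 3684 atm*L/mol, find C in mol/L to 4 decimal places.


C = P / H
C = 38 / 3684
C = 0.0103 mol/L


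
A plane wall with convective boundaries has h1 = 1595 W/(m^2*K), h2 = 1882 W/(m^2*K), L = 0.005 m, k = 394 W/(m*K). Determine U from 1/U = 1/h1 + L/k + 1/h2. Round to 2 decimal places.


1/U = 1/h1 + L/k + 1/h2
1/U = 1/1595 + 0.005/394 + 1/1882
1/U = 0.0006269592 + 1.26904e-05 + 0.0005313496
1/U = 0.0011709992
U = 853.97 W/(m^2*K)


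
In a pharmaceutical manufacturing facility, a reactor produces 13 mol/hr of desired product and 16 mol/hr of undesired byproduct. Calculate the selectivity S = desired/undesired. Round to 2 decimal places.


S = desired product rate / undesired product rate
S = 13 / 16
S = 0.81


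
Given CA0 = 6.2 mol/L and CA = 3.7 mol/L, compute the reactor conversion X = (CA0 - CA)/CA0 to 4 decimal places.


X = (CA0 - CA) / CA0
X = (6.2 - 3.7) / 6.2
X = 2.5 / 6.2
X = 0.4032


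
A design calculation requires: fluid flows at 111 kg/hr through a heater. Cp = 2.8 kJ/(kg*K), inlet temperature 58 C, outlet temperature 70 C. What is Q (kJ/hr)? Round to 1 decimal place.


Q = m_dot * Cp * (T2 - T1)
Q = 111 * 2.8 * (70 - 58)
Q = 111 * 2.8 * 12
Q = 3729.6 kJ/hr


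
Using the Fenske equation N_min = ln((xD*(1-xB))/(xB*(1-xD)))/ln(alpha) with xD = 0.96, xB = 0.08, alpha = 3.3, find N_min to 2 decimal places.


N_min = ln((xD*(1-xB))/(xB*(1-xD))) / ln(alpha)
Numerator inside ln: 0.8832 / 0.0032 = 276.0
ln(276.0) = 5.620401
ln(alpha) = ln(3.3) = 1.193922
N_min = 5.620401 / 1.193922 = 4.71


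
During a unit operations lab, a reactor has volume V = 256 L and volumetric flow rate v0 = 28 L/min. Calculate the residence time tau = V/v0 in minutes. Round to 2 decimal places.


tau = V / v0
tau = 256 / 28
tau = 9.14 min


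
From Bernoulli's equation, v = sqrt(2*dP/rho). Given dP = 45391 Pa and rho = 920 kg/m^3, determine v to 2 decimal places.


v = sqrt(2*dP/rho)
v = sqrt(2*45391/920)
v = sqrt(98.676087)
v = 9.93 m/s


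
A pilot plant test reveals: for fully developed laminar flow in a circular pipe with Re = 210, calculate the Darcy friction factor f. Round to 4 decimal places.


f = 64 / Re
f = 64 / 210
f = 0.3048


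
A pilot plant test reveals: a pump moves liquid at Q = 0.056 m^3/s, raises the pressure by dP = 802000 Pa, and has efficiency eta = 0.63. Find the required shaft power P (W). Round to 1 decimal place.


P = Q * dP / eta
P = 0.056 * 802000 / 0.63
P = 44912.0 / 0.63
P = 71288.9 W


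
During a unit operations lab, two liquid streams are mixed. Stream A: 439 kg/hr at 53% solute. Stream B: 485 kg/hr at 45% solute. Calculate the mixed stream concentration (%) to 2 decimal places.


Mass balance on solute: F1*x1 + F2*x2 = F3*x3
F3 = F1 + F2 = 439 + 485 = 924 kg/hr
x3 = (F1*x1 + F2*x2)/F3
x3 = (439*0.53 + 485*0.45) / 924
x3 = 48.80%


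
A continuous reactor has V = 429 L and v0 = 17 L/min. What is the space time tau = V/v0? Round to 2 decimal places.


tau = V / v0
tau = 429 / 17
tau = 25.24 min


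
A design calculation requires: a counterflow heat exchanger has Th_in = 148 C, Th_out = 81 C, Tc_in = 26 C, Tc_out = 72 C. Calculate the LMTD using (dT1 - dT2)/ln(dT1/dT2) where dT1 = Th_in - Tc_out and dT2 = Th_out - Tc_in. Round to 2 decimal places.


dT1 = Th_in - Tc_out = 148 - 72 = 76
dT2 = Th_out - Tc_in = 81 - 26 = 55
LMTD = (dT1 - dT2) / ln(dT1/dT2)
LMTD = (76 - 55) / ln(76/55)
LMTD = 64.94 K


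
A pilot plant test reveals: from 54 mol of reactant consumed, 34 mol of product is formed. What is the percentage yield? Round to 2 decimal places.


Yield = (moles product / moles consumed) * 100%
Yield = (34 / 54) * 100
Yield = 0.6296 * 100
Yield = 62.96%


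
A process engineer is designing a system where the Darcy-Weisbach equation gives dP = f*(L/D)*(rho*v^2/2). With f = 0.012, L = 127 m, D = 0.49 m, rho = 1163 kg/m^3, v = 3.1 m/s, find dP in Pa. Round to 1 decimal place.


dP = f * (L/D) * (rho*v^2/2)
dP = 0.012 * (127/0.49) * (1163*3.1^2/2)
L/D = 259.18367347
rho*v^2/2 = 1163*9.61/2 = 5588.215
dP = 0.012 * 259.18367347 * 5588.215
dP = 17380.5 Pa


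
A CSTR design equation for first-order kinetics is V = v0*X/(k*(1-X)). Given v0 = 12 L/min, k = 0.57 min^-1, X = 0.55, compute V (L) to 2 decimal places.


V = v0 * X / (k * (1 - X))
V = 12 * 0.55 / (0.57 * (1 - 0.55))
V = 6.6 / (0.57 * 0.45)
V = 6.6 / 0.2565
V = 25.73 L


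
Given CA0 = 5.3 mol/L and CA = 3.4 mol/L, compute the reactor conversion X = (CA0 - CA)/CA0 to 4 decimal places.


X = (CA0 - CA) / CA0
X = (5.3 - 3.4) / 5.3
X = 1.9 / 5.3
X = 0.3585


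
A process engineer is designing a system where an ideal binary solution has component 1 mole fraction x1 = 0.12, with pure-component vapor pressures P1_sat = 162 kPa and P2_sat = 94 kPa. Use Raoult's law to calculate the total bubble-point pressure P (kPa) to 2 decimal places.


P = x1*P1_sat + x2*P2_sat
x2 = 1 - x1 = 1 - 0.12 = 0.88
P = 0.12*162 + 0.88*94
P = 19.44 + 82.72
P = 102.16 kPa


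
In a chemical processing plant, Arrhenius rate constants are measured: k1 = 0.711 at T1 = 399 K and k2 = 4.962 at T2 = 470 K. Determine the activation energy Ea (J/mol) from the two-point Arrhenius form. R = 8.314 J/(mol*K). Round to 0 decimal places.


Ea = R * ln(k2/k1) / (1/T1 - 1/T2)
ln(k2/k1) = ln(4.962/0.711) = 1.9428917
1/T1 - 1/T2 = 1/399 - 1/470 = 0.00037860609
Ea = 8.314 * 1.9428917 / 0.00037860609
Ea = 42665 J/mol


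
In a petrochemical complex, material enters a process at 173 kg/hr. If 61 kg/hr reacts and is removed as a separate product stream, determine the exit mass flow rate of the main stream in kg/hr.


Steady-state mass balance on the main outlet: F_out = F_in - F_removed
F_out = 173 - 61
F_out = 112 kg/hr


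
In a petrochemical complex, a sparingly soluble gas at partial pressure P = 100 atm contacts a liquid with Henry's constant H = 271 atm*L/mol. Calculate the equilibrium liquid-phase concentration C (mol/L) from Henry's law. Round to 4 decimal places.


C = P / H
C = 100 / 271
C = 0.3690 mol/L


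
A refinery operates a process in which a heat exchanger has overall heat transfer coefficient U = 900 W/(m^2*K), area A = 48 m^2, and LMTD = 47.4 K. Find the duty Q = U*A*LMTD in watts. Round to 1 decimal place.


Q = U * A * LMTD
Q = 900 * 48 * 47.4
Q = 2047680.0 W


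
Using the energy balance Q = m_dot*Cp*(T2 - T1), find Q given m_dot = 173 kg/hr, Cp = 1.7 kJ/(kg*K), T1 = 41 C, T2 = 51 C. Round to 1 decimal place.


Q = m_dot * Cp * (T2 - T1)
Q = 173 * 1.7 * (51 - 41)
Q = 173 * 1.7 * 10
Q = 2941.0 kJ/hr


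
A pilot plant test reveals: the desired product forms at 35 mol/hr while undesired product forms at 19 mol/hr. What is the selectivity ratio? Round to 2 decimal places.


S = desired product rate / undesired product rate
S = 35 / 19
S = 1.84


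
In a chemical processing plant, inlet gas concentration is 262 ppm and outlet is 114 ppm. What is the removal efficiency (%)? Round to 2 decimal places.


Efficiency = (G_in - G_out) / G_in * 100%
Efficiency = (262 - 114) / 262 * 100
Efficiency = 148 / 262 * 100
Efficiency = 56.49%


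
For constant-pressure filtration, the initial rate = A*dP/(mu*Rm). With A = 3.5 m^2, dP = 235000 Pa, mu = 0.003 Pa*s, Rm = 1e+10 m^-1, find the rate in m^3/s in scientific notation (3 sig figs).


rate = A * dP / (mu * Rm)
rate = 3.5 * 235000 / (0.003 * 1e+10)
rate = 822500.0 / 3.000e+07
rate = 2.74e-02 m^3/s


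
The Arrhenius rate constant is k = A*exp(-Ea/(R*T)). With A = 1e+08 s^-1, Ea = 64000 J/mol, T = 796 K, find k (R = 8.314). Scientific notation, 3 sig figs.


k = A * exp(-Ea/(R*T))
k = 1e+08 * exp(-64000 / (8.314 * 796))
k = 1e+08 * exp(-9.670677)
k = 6.31e+03


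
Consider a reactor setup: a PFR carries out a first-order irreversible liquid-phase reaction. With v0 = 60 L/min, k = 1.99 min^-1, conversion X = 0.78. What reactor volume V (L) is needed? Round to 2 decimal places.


V = (v0/k) * ln(1/(1-X))
V = (60/1.99) * ln(1/(1-0.78))
V = 30.150754 * ln(4.545455)
V = 30.150754 * 1.514128
V = 45.65 L


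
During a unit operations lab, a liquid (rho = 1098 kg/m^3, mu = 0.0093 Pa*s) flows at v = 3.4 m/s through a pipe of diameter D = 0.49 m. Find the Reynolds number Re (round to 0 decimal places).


Re = rho * v * D / mu
Re = 1098 * 3.4 * 0.49 / 0.0093
Re = 1829.268 / 0.0093
Re = 196695


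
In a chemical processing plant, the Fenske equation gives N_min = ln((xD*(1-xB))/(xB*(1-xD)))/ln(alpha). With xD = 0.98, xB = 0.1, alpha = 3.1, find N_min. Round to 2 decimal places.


N_min = ln((xD*(1-xB))/(xB*(1-xD))) / ln(alpha)
Numerator inside ln: 0.882 / 0.002 = 441.0
ln(441.0) = 6.089045
ln(alpha) = ln(3.1) = 1.131402
N_min = 6.089045 / 1.131402 = 5.38


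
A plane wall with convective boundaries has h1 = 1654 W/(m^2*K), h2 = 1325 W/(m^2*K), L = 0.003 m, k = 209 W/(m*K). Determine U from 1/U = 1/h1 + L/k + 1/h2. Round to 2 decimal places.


1/U = 1/h1 + L/k + 1/h2
1/U = 1/1654 + 0.003/209 + 1/1325
1/U = 0.0006045949 + 1.43541e-05 + 0.000754717
1/U = 0.001373666
U = 727.98 W/(m^2*K)


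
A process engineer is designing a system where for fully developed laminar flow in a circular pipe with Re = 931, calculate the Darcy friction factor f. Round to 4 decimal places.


f = 64 / Re
f = 64 / 931
f = 0.0687


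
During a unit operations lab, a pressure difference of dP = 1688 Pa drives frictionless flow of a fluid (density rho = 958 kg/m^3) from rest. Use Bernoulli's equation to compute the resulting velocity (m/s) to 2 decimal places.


v = sqrt(2*dP/rho)
v = sqrt(2*1688/958)
v = sqrt(3.524008)
v = 1.88 m/s


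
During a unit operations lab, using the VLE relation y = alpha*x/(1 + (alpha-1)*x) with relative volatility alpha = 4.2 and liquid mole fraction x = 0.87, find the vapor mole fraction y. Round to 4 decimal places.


y = alpha*x / (1 + (alpha-1)*x)
y = 4.2*0.87 / (1 + (4.2-1)*0.87)
y = 3.654 / (1 + 2.784)
y = 3.654 / 3.784
y = 0.9656


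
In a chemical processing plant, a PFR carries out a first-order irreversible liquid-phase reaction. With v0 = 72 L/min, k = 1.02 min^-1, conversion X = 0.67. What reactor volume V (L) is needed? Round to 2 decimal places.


V = (v0/k) * ln(1/(1-X))
V = (72/1.02) * ln(1/(1-0.67))
V = 70.588235 * ln(3.030303)
V = 70.588235 * 1.108663
V = 78.26 L


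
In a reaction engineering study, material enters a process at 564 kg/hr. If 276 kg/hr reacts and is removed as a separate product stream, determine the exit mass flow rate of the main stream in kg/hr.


Steady-state mass balance on the main outlet: F_out = F_in - F_removed
F_out = 564 - 276
F_out = 288 kg/hr


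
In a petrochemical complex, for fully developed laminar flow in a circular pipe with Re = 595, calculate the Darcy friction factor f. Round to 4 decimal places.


f = 64 / Re
f = 64 / 595
f = 0.1076


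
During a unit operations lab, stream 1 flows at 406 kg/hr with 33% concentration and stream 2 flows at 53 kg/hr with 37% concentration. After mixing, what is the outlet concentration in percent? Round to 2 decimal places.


Mass balance on solute: F1*x1 + F2*x2 = F3*x3
F3 = F1 + F2 = 406 + 53 = 459 kg/hr
x3 = (F1*x1 + F2*x2)/F3
x3 = (406*0.33 + 53*0.37) / 459
x3 = 33.46%


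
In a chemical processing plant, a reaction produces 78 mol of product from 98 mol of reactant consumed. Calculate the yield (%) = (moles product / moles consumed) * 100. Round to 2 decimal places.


Yield = (moles product / moles consumed) * 100%
Yield = (78 / 98) * 100
Yield = 0.7959 * 100
Yield = 79.59%


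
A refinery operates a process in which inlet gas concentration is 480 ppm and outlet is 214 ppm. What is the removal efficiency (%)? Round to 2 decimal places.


Efficiency = (G_in - G_out) / G_in * 100%
Efficiency = (480 - 214) / 480 * 100
Efficiency = 266 / 480 * 100
Efficiency = 55.42%


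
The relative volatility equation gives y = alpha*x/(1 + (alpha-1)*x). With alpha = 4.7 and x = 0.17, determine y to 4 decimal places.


y = alpha*x / (1 + (alpha-1)*x)
y = 4.7*0.17 / (1 + (4.7-1)*0.17)
y = 0.799 / (1 + 0.629)
y = 0.799 / 1.629
y = 0.4905


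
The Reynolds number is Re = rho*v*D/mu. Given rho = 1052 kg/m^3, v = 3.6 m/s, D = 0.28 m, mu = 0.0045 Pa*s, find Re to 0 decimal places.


Re = rho * v * D / mu
Re = 1052 * 3.6 * 0.28 / 0.0045
Re = 1060.416 / 0.0045
Re = 235648


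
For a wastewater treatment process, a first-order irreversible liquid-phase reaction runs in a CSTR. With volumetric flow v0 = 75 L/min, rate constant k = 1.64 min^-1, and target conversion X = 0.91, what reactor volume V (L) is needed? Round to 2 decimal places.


V = v0 * X / (k * (1 - X))
V = 75 * 0.91 / (1.64 * (1 - 0.91))
V = 68.25 / (1.64 * 0.09)
V = 68.25 / 0.1476
V = 462.40 L


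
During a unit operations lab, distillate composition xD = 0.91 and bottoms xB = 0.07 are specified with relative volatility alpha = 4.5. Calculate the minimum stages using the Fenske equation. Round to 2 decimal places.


N_min = ln((xD*(1-xB))/(xB*(1-xD))) / ln(alpha)
Numerator inside ln: 0.8463 / 0.0063 = 134.333333
ln(134.333333) = 4.900324
ln(alpha) = ln(4.5) = 1.504077
N_min = 4.900324 / 1.504077 = 3.26


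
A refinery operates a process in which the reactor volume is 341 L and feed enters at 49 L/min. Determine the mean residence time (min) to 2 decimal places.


tau = V / v0
tau = 341 / 49
tau = 6.96 min


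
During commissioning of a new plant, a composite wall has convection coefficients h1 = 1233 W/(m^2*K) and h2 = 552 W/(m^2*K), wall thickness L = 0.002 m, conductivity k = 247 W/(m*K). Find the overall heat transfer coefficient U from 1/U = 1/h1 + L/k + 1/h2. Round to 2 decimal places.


1/U = 1/h1 + L/k + 1/h2
1/U = 1/1233 + 0.002/247 + 1/552
1/U = 0.00081103 + 8.0972e-06 + 0.0018115942
1/U = 0.0026307214
U = 380.12 W/(m^2*K)


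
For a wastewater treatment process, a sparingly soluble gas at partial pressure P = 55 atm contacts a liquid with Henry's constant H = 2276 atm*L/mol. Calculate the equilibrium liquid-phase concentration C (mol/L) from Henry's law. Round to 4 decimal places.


C = P / H
C = 55 / 2276
C = 0.0242 mol/L


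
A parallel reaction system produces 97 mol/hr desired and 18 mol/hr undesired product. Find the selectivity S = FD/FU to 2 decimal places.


S = desired product rate / undesired product rate
S = 97 / 18
S = 5.39


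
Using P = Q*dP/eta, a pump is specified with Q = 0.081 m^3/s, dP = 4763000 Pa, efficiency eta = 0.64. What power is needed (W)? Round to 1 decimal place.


P = Q * dP / eta
P = 0.081 * 4763000 / 0.64
P = 385803.0 / 0.64
P = 602817.2 W


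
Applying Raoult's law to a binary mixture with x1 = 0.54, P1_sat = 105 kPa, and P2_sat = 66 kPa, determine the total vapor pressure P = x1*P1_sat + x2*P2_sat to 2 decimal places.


P = x1*P1_sat + x2*P2_sat
x2 = 1 - x1 = 1 - 0.54 = 0.46
P = 0.54*105 + 0.46*66
P = 56.7 + 30.36
P = 87.06 kPa


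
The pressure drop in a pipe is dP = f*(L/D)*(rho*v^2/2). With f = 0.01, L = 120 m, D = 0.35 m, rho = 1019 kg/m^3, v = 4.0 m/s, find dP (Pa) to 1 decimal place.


dP = f * (L/D) * (rho*v^2/2)
dP = 0.01 * (120/0.35) * (1019*4.0^2/2)
L/D = 342.85714286
rho*v^2/2 = 1019*16.0/2 = 8152.0
dP = 0.01 * 342.85714286 * 8152.0
dP = 27949.7 Pa


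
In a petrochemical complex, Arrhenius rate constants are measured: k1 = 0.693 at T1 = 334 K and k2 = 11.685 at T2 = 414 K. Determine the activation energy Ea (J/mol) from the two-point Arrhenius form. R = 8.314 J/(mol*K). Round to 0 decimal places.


Ea = R * ln(k2/k1) / (1/T1 - 1/T2)
ln(k2/k1) = ln(11.685/0.693) = 2.8250312
1/T1 - 1/T2 = 1/334 - 1/414 = 0.000578553039
Ea = 8.314 * 2.8250312 / 0.000578553039
Ea = 40597 J/mol


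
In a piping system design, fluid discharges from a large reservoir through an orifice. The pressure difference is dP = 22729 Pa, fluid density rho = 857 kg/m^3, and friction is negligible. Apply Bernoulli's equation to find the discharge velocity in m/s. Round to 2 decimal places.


v = sqrt(2*dP/rho)
v = sqrt(2*22729/857)
v = sqrt(53.043174)
v = 7.28 m/s


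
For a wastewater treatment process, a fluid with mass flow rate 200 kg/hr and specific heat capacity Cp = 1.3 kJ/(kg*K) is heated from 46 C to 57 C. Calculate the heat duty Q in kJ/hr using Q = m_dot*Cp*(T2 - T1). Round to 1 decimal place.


Q = m_dot * Cp * (T2 - T1)
Q = 200 * 1.3 * (57 - 46)
Q = 200 * 1.3 * 11
Q = 2860.0 kJ/hr


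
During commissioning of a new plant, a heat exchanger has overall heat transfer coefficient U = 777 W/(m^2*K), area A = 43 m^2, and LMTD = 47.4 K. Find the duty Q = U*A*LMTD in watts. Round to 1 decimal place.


Q = U * A * LMTD
Q = 777 * 43 * 47.4
Q = 1583681.4 W


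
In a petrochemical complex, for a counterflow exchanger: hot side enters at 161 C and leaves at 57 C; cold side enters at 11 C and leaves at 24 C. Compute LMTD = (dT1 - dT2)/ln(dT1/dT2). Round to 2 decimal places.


dT1 = Th_in - Tc_out = 161 - 24 = 137
dT2 = Th_out - Tc_in = 57 - 11 = 46
LMTD = (dT1 - dT2) / ln(dT1/dT2)
LMTD = (137 - 46) / ln(137/46)
LMTD = 83.38 K


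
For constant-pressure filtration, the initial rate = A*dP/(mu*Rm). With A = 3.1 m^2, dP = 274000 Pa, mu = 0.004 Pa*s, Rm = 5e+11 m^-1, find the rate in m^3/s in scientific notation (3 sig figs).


rate = A * dP / (mu * Rm)
rate = 3.1 * 274000 / (0.004 * 5e+11)
rate = 849400.0 / 2.000e+09
rate = 4.25e-04 m^3/s


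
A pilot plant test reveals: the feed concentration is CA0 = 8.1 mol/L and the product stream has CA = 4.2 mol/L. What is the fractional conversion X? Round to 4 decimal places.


X = (CA0 - CA) / CA0
X = (8.1 - 4.2) / 8.1
X = 3.9 / 8.1
X = 0.4815


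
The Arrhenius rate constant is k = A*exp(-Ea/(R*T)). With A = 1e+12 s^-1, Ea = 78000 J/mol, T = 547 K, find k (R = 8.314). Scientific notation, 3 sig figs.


k = A * exp(-Ea/(R*T))
k = 1e+12 * exp(-78000 / (8.314 * 547))
k = 1e+12 * exp(-17.151308)
k = 3.56e+04


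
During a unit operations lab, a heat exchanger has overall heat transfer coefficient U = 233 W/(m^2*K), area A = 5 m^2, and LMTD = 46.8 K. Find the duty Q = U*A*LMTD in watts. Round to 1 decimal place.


Q = U * A * LMTD
Q = 233 * 5 * 46.8
Q = 54522.0 W


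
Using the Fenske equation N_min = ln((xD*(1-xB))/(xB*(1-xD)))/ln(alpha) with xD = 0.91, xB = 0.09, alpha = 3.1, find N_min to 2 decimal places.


N_min = ln((xD*(1-xB))/(xB*(1-xD))) / ln(alpha)
Numerator inside ln: 0.8281 / 0.0081 = 102.234568
ln(102.234568) = 4.62727
ln(alpha) = ln(3.1) = 1.131402
N_min = 4.62727 / 1.131402 = 4.09


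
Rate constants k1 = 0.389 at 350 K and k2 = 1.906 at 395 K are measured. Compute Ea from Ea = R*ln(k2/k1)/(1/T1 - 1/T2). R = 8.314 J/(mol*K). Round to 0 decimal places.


Ea = R * ln(k2/k1) / (1/T1 - 1/T2)
ln(k2/k1) = ln(1.906/0.389) = 1.5891827
1/T1 - 1/T2 = 1/350 - 1/395 = 0.000325497288
Ea = 8.314 * 1.5891827 / 0.000325497288
Ea = 40592 J/mol


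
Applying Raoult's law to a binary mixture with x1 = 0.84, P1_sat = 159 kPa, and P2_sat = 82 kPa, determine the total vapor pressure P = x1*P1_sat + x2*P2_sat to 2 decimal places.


P = x1*P1_sat + x2*P2_sat
x2 = 1 - x1 = 1 - 0.84 = 0.16
P = 0.84*159 + 0.16*82
P = 133.56 + 13.12
P = 146.68 kPa


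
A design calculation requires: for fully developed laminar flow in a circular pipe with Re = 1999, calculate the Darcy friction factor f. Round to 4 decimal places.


f = 64 / Re
f = 64 / 1999
f = 0.0320


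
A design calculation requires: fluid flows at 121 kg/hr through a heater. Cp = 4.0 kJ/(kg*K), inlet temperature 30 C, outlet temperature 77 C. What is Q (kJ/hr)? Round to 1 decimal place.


Q = m_dot * Cp * (T2 - T1)
Q = 121 * 4.0 * (77 - 30)
Q = 121 * 4.0 * 47
Q = 22748.0 kJ/hr


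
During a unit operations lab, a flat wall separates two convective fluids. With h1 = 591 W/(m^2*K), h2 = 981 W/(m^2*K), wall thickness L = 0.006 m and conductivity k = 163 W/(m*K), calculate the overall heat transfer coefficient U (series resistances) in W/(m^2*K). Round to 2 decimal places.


1/U = 1/h1 + L/k + 1/h2
1/U = 1/591 + 0.006/163 + 1/981
1/U = 0.0016920474 + 3.68098e-05 + 0.001019368
1/U = 0.0027482252
U = 363.87 W/(m^2*K)


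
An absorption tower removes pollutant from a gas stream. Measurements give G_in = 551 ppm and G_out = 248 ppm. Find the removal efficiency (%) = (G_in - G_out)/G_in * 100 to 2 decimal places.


Efficiency = (G_in - G_out) / G_in * 100%
Efficiency = (551 - 248) / 551 * 100
Efficiency = 303 / 551 * 100
Efficiency = 54.99%


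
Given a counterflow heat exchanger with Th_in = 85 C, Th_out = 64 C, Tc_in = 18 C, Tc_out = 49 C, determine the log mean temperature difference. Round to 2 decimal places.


dT1 = Th_in - Tc_out = 85 - 49 = 36
dT2 = Th_out - Tc_in = 64 - 18 = 46
LMTD = (dT1 - dT2) / ln(dT1/dT2)
LMTD = (36 - 46) / ln(36/46)
LMTD = 40.80 K


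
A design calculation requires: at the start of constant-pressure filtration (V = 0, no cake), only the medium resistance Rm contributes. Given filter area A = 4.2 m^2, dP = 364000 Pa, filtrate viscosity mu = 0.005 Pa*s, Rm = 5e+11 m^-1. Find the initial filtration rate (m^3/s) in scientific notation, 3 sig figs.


rate = A * dP / (mu * Rm)
rate = 4.2 * 364000 / (0.005 * 5e+11)
rate = 1528800.0 / 2.500e+09
rate = 6.12e-04 m^3/s


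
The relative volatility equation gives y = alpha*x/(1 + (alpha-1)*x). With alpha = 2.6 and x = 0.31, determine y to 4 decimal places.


y = alpha*x / (1 + (alpha-1)*x)
y = 2.6*0.31 / (1 + (2.6-1)*0.31)
y = 0.806 / (1 + 0.496)
y = 0.806 / 1.496
y = 0.5388


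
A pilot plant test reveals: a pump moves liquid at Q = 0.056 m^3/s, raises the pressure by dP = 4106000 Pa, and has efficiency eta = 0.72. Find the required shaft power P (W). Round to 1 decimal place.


P = Q * dP / eta
P = 0.056 * 4106000 / 0.72
P = 229936.0 / 0.72
P = 319355.6 W


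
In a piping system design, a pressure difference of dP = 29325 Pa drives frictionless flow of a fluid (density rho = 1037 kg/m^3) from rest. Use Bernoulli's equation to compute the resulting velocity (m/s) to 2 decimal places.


v = sqrt(2*dP/rho)
v = sqrt(2*29325/1037)
v = sqrt(56.557377)
v = 7.52 m/s


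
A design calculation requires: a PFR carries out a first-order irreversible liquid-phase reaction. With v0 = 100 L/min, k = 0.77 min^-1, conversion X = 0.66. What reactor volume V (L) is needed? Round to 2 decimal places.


V = (v0/k) * ln(1/(1-X))
V = (100/0.77) * ln(1/(1-0.66))
V = 129.87013 * ln(2.941176)
V = 129.87013 * 1.07881
V = 140.11 L


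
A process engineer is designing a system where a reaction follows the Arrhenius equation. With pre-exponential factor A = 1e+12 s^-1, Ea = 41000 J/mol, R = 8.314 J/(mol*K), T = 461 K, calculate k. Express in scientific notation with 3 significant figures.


k = A * exp(-Ea/(R*T))
k = 1e+12 * exp(-41000 / (8.314 * 461))
k = 1e+12 * exp(-10.697269)
k = 2.26e+07


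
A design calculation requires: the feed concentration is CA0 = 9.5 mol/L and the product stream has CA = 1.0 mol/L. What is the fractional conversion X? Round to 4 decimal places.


X = (CA0 - CA) / CA0
X = (9.5 - 1.0) / 9.5
X = 8.5 / 9.5
X = 0.8947


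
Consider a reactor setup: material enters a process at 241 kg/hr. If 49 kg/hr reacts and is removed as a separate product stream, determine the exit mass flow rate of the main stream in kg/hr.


Steady-state mass balance on the main outlet: F_out = F_in - F_removed
F_out = 241 - 49
F_out = 192 kg/hr


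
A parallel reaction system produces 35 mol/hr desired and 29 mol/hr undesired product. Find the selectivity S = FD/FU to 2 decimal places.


S = desired product rate / undesired product rate
S = 35 / 29
S = 1.21
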